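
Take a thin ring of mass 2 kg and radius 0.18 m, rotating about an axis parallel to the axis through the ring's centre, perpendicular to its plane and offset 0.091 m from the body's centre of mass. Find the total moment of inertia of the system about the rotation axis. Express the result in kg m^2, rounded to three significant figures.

0.0814

I_cm = MR² = (2)(0.18)² = 0.0648 kg m^2; centre at d = 0.091 m, so I = I_cm + Md² gives I = 0.0648 + (2)(0.091)² = 0.081362 kg m^2.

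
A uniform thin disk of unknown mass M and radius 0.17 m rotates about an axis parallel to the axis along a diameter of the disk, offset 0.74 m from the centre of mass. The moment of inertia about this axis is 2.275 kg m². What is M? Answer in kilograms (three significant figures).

I = I_cm + Md² = (1/4)MR² + Md² = M·[0.25·(0.17)² + (0.74)²] = M·0.55483.
So M = 2.275 / 0.55483 = 4.1004 kg.

4.10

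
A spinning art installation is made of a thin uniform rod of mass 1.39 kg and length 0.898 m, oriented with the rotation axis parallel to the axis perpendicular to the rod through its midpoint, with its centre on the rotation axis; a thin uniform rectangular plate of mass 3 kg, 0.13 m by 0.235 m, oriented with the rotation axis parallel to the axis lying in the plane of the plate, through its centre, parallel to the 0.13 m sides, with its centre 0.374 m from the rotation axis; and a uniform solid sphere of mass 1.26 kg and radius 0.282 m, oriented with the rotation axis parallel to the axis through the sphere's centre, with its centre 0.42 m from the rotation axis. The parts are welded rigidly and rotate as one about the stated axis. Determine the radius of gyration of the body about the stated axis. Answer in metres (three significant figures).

Thin rod: I_cm = (1/12)ML² = (1/12)(1.39)(0.898)² = 0.093408 kg·m²; axis through the centre, so I = 0.093408 kg·m².
Rectangular plate: I_cm = (1/12)Mb² = (1/12)(3)(0.235)² = 0.013806 kg·m²; centre at d = 0.374 m, so the parallel axis theorem gives I = 0.013806 + (3)(0.374)² = 0.43343 kg·m².
Solid sphere: I_cm = (2/5)MR² = (2/5)(1.26)(0.282)² = 0.04008 kg·m²; centre at d = 0.42 m, so the parallel axis theorem gives I = 0.04008 + (1.26)(0.42)² = 0.26234 kg·m².
Total I = 0.78919 kg·m²; total mass M = 5.65 kg.
k = √(I/M) = √(0.78919/5.65) = 0.37374 m.

0.374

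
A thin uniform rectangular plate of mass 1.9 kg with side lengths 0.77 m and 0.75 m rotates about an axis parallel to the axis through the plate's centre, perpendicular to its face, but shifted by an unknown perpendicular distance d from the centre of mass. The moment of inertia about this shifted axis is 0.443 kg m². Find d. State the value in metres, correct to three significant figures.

0.370

About the centre-of-mass axis, I_cm = (1/12)M(a²+b²) = (1/12)(1.9)[(0.77)² + (0.75)²] = 0.18294 kg m².
Parallel axis theorem: I = I_cm + Md², so Md² = 0.443 − 0.18294 = 0.26006 kg m².
d = √(0.26006 / 1.9) = 0.36997 m.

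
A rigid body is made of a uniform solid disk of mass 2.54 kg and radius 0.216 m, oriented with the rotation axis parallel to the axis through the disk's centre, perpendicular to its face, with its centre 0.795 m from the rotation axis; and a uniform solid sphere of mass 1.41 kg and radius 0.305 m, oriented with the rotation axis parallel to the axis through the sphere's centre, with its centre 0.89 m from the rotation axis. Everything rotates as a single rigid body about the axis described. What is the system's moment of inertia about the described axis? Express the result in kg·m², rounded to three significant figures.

Solid disk: I_cm = (1/2)MR² = (1/2)(2.54)(0.216)² = 0.059253 kg·m²; centre at d = 0.795 m, so the parallel axis theorem gives I = 0.059253 + (2.54)(0.795)² = 1.6646 kg·m².
Solid sphere: I_cm = (2/5)MR² = (2/5)(1.41)(0.305)² = 0.052466 kg·m²; centre at d = 0.89 m, so the parallel axis theorem gives I = 0.052466 + (1.41)(0.89)² = 1.1693 kg·m².
Total I = 1.6646 + 1.1693 = 2.8339 kg·m².

2.83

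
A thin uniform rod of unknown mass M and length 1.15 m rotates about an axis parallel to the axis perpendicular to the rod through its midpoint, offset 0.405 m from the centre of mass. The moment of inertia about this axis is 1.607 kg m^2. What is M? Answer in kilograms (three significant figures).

I = I_cm + Md² = (1/12)ML² + Md² = M·[0.0833333·(1.15)² + (0.405)²] = M·0.27423.
So M = 1.607 / 0.27423 = 5.86 kg.

5.86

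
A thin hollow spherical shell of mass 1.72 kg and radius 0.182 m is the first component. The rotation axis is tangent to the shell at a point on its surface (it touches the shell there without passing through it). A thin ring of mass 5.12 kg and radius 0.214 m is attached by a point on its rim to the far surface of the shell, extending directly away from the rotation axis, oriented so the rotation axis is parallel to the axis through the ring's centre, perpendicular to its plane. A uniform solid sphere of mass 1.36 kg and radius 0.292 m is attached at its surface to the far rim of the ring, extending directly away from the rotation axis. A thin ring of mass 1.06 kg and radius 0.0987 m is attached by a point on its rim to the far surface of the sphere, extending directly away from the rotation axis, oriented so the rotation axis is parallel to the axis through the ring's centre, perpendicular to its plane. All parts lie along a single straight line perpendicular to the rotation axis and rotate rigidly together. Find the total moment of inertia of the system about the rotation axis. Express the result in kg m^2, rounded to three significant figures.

Spherical shell: I_cm = (2/3)MR² = (2/3)(1.72)(0.182)² = 0.037982 kg m^2; centre at d = 0.182 m, so I = I_cm + Md² gives I = 0.037982 + (1.72)(0.182)² = 0.094955 kg m^2.
Thin ring: I_cm = MR² = (5.12)(0.214)² = 0.23448 kg m^2; centre at d = 0.182 + 0.182 + 0.214 = 0.578 m, so I = I_cm + Md² gives I = 0.23448 + (5.12)(0.578)² = 1.945 kg m^2.
Solid sphere: I_cm = (2/5)MR² = (2/5)(1.36)(0.292)² = 0.046384 kg m^2; centre at d = 0.182 + 0.182 + 0.214 + 0.214 + 0.292 = 1.084 m, so I = I_cm + Md² gives I = 0.046384 + (1.36)(1.084)² = 1.6445 kg m^2.
Thin ring: I_cm = MR² = (1.06)(0.0987)² = 0.010326 kg m^2; centre at d = 0.182 + 0.182 + 0.214 + 0.214 + 0.292 + 0.292 + 0.0987 = 1.4747 m, so I = I_cm + Md² gives I = 0.010326 + (1.06)(1.4747)² = 2.3156 kg m^2.
Total I = 0.094955 + 1.945 + 1.6445 + 2.3156 = 6 kg m^2.

6.00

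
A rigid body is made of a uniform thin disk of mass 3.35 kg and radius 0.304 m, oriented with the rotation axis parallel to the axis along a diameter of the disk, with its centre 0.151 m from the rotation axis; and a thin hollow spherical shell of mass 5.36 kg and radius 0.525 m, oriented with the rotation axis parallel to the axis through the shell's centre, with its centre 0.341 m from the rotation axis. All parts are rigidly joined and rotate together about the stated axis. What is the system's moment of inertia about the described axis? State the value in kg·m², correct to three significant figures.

1.76

Thin disk: I_cm = (1/4)MR² = (1/4)(3.35)(0.304)² = 0.077398 kg·m²; centre at d = 0.151 m, so the parallel axis theorem gives I = 0.077398 + (3.35)(0.151)² = 0.15378 kg·m².
Spherical shell: I_cm = (2/3)MR² = (2/3)(5.36)(0.525)² = 0.9849 kg·m²; centre at d = 0.341 m, so the parallel axis theorem gives I = 0.9849 + (5.36)(0.341)² = 1.6082 kg·m².
Total I = 0.15378 + 1.6082 = 1.7619 kg·m².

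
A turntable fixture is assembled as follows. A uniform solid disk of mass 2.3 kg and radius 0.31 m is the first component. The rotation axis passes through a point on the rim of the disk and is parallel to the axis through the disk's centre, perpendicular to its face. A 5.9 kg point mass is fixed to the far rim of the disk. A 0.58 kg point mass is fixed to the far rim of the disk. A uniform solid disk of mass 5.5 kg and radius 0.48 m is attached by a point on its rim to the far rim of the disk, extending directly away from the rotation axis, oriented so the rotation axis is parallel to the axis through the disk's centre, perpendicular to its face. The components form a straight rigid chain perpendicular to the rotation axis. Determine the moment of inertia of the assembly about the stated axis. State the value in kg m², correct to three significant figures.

Solid disk: I_cm = (1/2)MR² = (1/2)(2.3)(0.31)² = 0.11052 kg m²; centre at d = 0.31 m, so the parallel axis theorem gives I = 0.11052 + (2.3)(0.31)² = 0.33154 kg m².
Point mass: I_cm = 0; centre at d = 0.31 + 0.31 = 0.62 m, so the parallel axis theorem gives I = 0 + (5.9)(0.62)² = 2.268 kg m².
Point mass: I_cm = 0; centre at d = 0.31 + 0.31 = 0.62 m, so the parallel axis theorem gives I = 0 + (0.58)(0.62)² = 0.22295 kg m².
Solid disk: I_cm = (1/2)MR² = (1/2)(5.5)(0.48)² = 0.6336 kg m²; centre at d = 0.31 + 0.31 + 0.48 = 1.1 m, so the parallel axis theorem gives I = 0.6336 + (5.5)(1.1)² = 7.2886 kg m².
Total I = 0.33154 + 2.268 + 0.22295 + 7.2886 = 10.111 kg m².

10.1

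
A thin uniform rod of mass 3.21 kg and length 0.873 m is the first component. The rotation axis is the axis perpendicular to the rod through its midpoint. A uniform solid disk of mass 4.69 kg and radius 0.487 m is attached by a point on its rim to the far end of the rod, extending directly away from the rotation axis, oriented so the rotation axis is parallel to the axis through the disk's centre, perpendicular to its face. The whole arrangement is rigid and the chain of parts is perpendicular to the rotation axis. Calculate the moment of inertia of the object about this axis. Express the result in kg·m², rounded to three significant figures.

4.76

Thin rod: I_cm = (1/12)ML² = (1/12)(3.21)(0.873)² = 0.20387 kg·m²; axis through the centre, so I = 0.20387 kg·m².
Solid disk: I_cm = (1/2)MR² = (1/2)(4.69)(0.487)² = 0.55616 kg·m²; centre at d = 0.4365 + 0.487 = 0.9235 m, so the parallel axis theorem gives I = 0.55616 + (4.69)(0.9235)² = 4.556 kg·m².
Total I = 0.20387 + 4.556 = 4.7599 kg·m².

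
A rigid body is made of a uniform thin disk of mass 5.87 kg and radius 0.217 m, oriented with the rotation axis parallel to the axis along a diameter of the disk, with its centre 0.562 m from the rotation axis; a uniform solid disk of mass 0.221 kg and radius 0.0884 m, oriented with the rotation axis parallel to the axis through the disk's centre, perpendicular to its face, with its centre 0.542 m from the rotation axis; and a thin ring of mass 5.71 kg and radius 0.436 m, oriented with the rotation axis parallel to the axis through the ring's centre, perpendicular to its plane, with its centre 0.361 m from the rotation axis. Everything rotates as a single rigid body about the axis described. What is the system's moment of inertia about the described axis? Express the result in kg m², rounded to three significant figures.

3.82

Thin disk: I_cm = (1/4)MR² = (1/4)(5.87)(0.217)² = 0.069103 kg m²; centre at d = 0.562 m, so I = I_cm + Md² gives I = 0.069103 + (5.87)(0.562)² = 1.9231 kg m².
Solid disk: I_cm = (1/2)MR² = (1/2)(0.221)(0.0884)² = 0.00086351 kg m²; centre at d = 0.542 m, so I = I_cm + Md² gives I = 0.00086351 + (0.221)(0.542)² = 0.065785 kg m².
Thin ring: I_cm = MR² = (5.71)(0.436)² = 1.0854 kg m²; centre at d = 0.361 m, so I = I_cm + Md² gives I = 1.0854 + (5.71)(0.361)² = 1.8296 kg m².
Total I = 1.9231 + 0.065785 + 1.8296 = 3.8185 kg m².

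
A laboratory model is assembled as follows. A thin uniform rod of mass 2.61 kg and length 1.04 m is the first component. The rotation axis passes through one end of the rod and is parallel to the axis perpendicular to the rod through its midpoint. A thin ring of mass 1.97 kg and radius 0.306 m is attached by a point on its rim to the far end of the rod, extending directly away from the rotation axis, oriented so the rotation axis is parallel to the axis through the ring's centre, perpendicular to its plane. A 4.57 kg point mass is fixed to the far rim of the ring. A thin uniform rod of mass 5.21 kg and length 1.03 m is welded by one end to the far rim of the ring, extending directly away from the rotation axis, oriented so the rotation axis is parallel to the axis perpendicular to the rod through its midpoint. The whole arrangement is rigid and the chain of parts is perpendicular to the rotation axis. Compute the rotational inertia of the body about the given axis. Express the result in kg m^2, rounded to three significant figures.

42.1

Thin rod: I_cm = (1/12)ML² = (1/12)(2.61)(1.04)² = 0.23525 kg m^2; centre at d = 0.52 m, so I = I_cm + Md² gives I = 0.23525 + (2.61)(0.52)² = 0.94099 kg m^2.
Thin ring: I_cm = MR² = (1.97)(0.306)² = 0.18446 kg m^2; centre at d = 0.52 + 0.52 + 0.306 = 1.346 m, so I = I_cm + Md² gives I = 0.18446 + (1.97)(1.346)² = 3.7535 kg m^2.
Point mass: I_cm = 0; centre at d = 0.52 + 0.52 + 0.306 + 0.306 = 1.652 m, so I = I_cm + Md² gives I = 0 + (4.57)(1.652)² = 12.472 kg m^2.
Thin rod: I_cm = (1/12)ML² = (1/12)(5.21)(1.03)² = 0.46061 kg m^2; centre at d = 0.52 + 0.52 + 0.306 + 0.306 + 0.515 = 2.167 m, so I = I_cm + Md² gives I = 0.46061 + (5.21)(2.167)² = 24.926 kg m^2.
Total I = 0.94099 + 3.7535 + 12.472 + 24.926 = 42.093 kg m^2.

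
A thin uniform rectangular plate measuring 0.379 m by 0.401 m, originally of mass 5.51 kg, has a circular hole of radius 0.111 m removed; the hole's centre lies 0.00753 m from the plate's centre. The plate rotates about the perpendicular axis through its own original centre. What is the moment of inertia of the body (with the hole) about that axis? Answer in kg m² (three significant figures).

Unpierced body about its centre: I₀ = (1/12)M(a²+b²) = (1/12)(5.51)[(0.379)² + (0.401)²] = 0.13979 kg m².
The removed disk has mass m = M·πr²/(ab) = (5.51)·π(0.111)²/(0.379·0.401) = 1.4033 kg (same uniform areal density).
Its moment of inertia about the rotation axis (parallel-axis theorem): I_hole = (1/2)mr² + md² = (1/2)(1.4033)(0.111)² + (1.4033)(0.00753)² = 0.0087249 kg m².
Treating the hole as negative mass, I = I₀ − I_hole = 0.13979 − 0.0087249 = 0.13106 kg m².

0.131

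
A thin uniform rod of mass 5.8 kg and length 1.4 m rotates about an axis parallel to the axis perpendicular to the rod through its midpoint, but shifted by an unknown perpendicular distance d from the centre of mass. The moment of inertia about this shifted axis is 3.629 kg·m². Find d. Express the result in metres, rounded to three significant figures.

0.680

About the centre-of-mass axis, I_cm = (1/12)ML² = (1/12)(5.8)(1.4)² = 0.94733 kg·m².
Parallel axis theorem: I = I_cm + Md², so Md² = 3.629 − 0.94733 = 2.6817 kg·m².
d = √(2.6817 / 5.8) = 0.67997 m.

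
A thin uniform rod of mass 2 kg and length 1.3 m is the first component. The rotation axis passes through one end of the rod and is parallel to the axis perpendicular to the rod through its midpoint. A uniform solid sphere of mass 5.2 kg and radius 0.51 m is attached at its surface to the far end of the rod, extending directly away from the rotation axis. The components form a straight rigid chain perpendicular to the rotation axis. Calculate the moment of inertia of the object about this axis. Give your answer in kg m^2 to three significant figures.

Thin rod: I_cm = (1/12)ML² = (1/12)(2)(1.3)² = 0.28167 kg m^2; centre at d = 0.65 m, so the parallel axis theorem gives I = 0.28167 + (2)(0.65)² = 1.1267 kg m^2.
Solid sphere: I_cm = (2/5)MR² = (2/5)(5.2)(0.51)² = 0.54101 kg m^2; centre at d = 0.65 + 0.65 + 0.51 = 1.81 m, so the parallel axis theorem gives I = 0.54101 + (5.2)(1.81)² = 17.577 kg m^2.
Total I = 1.1267 + 17.577 = 18.703 kg m^2.

18.7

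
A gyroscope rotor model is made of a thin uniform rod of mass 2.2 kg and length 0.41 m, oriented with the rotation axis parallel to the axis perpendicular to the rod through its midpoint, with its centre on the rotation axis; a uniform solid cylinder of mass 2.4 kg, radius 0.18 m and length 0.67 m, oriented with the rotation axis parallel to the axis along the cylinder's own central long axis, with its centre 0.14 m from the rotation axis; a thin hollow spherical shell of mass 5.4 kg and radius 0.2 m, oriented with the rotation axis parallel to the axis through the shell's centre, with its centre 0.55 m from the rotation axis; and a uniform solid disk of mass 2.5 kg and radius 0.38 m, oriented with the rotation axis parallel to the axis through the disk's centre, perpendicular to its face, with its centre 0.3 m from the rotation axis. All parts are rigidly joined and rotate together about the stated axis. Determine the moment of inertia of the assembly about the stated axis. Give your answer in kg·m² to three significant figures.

Thin rod: I_cm = (1/12)ML² = (1/12)(2.2)(0.41)² = 0.030818 kg·m²; axis through the centre, so I = 0.030818 kg·m².
Solid cylinder: I_cm = (1/2)MR² = (1/2)(2.4)(0.18)² = 0.03888 kg·m²; centre at d = 0.14 m, so the parallel axis theorem gives I = 0.03888 + (2.4)(0.14)² = 0.08592 kg·m².
Spherical shell: I_cm = (2/3)MR² = (2/3)(5.4)(0.2)² = 0.144 kg·m²; centre at d = 0.55 m, so the parallel axis theorem gives I = 0.144 + (5.4)(0.55)² = 1.7775 kg·m².
Solid disk: I_cm = (1/2)MR² = (1/2)(2.5)(0.38)² = 0.1805 kg·m²; centre at d = 0.3 m, so the parallel axis theorem gives I = 0.1805 + (2.5)(0.3)² = 0.4055 kg·m².
Total I = 0.030818 + 0.08592 + 1.7775 + 0.4055 = 2.2997 kg·m².

2.30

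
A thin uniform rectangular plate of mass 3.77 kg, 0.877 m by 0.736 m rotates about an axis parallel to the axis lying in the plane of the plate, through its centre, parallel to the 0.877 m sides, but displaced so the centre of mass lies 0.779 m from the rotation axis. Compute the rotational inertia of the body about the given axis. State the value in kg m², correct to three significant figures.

I_cm = (1/12)Mb² = (1/12)(3.77)(0.736)² = 0.17018 kg m²; centre at d = 0.779 m, so the parallel axis theorem gives I = 0.17018 + (3.77)(0.779)² = 2.458 kg m².

2.46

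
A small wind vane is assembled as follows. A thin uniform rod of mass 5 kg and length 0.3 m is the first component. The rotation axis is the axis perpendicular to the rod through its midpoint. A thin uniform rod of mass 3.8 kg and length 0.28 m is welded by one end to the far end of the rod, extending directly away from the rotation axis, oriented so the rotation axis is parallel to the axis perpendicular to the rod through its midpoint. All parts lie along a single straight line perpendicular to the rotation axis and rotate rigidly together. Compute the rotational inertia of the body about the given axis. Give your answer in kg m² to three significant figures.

0.382

Thin rod: I_cm = (1/12)ML² = (1/12)(5)(0.3)² = 0.0375 kg m²; axis through the centre, so I = 0.0375 kg m².
Thin rod: I_cm = (1/12)ML² = (1/12)(3.8)(0.28)² = 0.024827 kg m²; centre at d = 0.15 + 0.14 = 0.29 m, so I = I_cm + Md² gives I = 0.024827 + (3.8)(0.29)² = 0.34441 kg m².
Total I = 0.0375 + 0.34441 = 0.38191 kg m².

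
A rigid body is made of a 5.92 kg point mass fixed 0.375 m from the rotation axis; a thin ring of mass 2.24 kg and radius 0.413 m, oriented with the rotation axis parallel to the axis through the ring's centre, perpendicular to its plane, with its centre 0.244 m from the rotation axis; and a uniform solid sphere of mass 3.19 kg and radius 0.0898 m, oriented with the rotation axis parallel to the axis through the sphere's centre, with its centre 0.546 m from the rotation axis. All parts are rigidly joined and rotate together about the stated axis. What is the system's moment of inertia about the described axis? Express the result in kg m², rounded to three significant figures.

2.31

Point mass: I_cm = 0; centre at d = 0.375 m, so I = I_cm + Md² gives I = 0 + (5.92)(0.375)² = 0.8325 kg m².
Thin ring: I_cm = MR² = (2.24)(0.413)² = 0.38207 kg m²; centre at d = 0.244 m, so I = I_cm + Md² gives I = 0.38207 + (2.24)(0.244)² = 0.51544 kg m².
Solid sphere: I_cm = (2/5)MR² = (2/5)(3.19)(0.0898)² = 0.01029 kg m²; centre at d = 0.546 m, so I = I_cm + Md² gives I = 0.01029 + (3.19)(0.546)² = 0.96128 kg m².
Total I = 0.8325 + 0.51544 + 0.96128 = 2.3092 kg m².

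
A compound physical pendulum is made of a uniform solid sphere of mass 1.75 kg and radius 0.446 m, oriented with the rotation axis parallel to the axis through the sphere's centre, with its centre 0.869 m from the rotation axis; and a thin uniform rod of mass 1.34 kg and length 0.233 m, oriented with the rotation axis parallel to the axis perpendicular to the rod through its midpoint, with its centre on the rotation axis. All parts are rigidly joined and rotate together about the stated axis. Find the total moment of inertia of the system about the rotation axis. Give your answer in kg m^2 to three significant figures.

1.47

Solid sphere: I_cm = (2/5)MR² = (2/5)(1.75)(0.446)² = 0.13924 kg m^2; centre at d = 0.869 m, so I = I_cm + Md² gives I = 0.13924 + (1.75)(0.869)² = 1.4608 kg m^2.
Thin rod: I_cm = (1/12)ML² = (1/12)(1.34)(0.233)² = 0.0060623 kg m^2; axis through the centre, so I = 0.0060623 kg m^2.
Total I = 1.4608 + 0.0060623 = 1.4668 kg m^2.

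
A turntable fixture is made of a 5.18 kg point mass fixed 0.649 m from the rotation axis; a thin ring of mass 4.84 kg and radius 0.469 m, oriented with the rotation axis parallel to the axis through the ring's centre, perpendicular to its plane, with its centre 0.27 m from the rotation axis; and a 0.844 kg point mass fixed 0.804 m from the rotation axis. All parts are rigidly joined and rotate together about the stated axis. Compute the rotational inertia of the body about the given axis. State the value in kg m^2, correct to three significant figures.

Point mass: I_cm = 0; centre at d = 0.649 m, so I = I_cm + Md² gives I = 0 + (5.18)(0.649)² = 2.1818 kg m^2.
Thin ring: I_cm = MR² = (4.84)(0.469)² = 1.0646 kg m^2; centre at d = 0.27 m, so I = I_cm + Md² gives I = 1.0646 + (4.84)(0.27)² = 1.4174 kg m^2.
Point mass: I_cm = 0; centre at d = 0.804 m, so I = I_cm + Md² gives I = 0 + (0.844)(0.804)² = 0.54558 kg m^2.
Total I = 2.1818 + 1.4174 + 0.54558 = 4.1448 kg m^2.

4.14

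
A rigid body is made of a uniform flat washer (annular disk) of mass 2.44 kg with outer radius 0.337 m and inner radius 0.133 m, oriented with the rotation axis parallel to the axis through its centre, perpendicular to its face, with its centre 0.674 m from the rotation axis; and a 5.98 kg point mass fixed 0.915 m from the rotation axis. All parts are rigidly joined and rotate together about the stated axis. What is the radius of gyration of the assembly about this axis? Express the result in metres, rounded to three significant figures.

Annular disk: I_cm = (1/2)M(R²+r²) = (1/2)(2.44)[(0.337)² + (0.133)²] = 0.16013 kg m^2; centre at d = 0.674 m, so I = I_cm + Md² gives I = 0.16013 + (2.44)(0.674)² = 1.2686 kg m^2.
Point mass: I_cm = 0; centre at d = 0.915 m, so I = I_cm + Md² gives I = 0 + (5.98)(0.915)² = 5.0066 kg m^2.
Total I = 6.2752 kg m^2; total mass M = 8.42 kg.
k = √(I/M) = √(6.2752/8.42) = 0.86329 m.

0.863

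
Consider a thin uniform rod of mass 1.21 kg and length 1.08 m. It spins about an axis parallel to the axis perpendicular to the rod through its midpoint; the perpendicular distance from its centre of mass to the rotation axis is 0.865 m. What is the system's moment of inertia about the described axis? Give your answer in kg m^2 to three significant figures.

I_cm = (1/12)ML² = (1/12)(1.21)(1.08)² = 0.11761 kg m^2; centre at d = 0.865 m, so I = I_cm + Md² gives I = 0.11761 + (1.21)(0.865)² = 1.023 kg m^2.

1.02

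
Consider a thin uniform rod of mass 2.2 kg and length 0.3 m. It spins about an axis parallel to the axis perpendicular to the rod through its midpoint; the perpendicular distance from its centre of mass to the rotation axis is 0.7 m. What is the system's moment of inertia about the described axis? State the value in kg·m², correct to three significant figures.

1.09

I_cm = (1/12)ML² = (1/12)(2.2)(0.3)² = 0.0165 kg·m²; centre at d = 0.7 m, so I = I_cm + Md² gives I = 0.0165 + (2.2)(0.7)² = 1.0945 kg·m².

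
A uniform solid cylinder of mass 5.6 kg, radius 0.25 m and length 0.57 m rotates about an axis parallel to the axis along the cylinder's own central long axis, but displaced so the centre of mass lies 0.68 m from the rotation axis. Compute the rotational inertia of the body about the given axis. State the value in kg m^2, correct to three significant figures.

2.76

I_cm = (1/2)MR² = (1/2)(5.6)(0.25)² = 0.175 kg m^2; centre at d = 0.68 m, so I = I_cm + Md² gives I = 0.175 + (5.6)(0.68)² = 2.7644 kg m^2.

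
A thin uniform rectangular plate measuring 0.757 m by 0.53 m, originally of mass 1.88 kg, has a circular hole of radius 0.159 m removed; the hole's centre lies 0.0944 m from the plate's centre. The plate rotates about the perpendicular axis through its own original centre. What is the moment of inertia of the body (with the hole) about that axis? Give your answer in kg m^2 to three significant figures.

0.126

Unpierced body about its centre: I₀ = (1/12)M(a²+b²) = (1/12)(1.88)[(0.757)² + (0.53)²] = 0.13379 kg m^2.
The removed disk has mass m = M·πr²/(ab) = (1.88)·π(0.159)²/(0.757·0.53) = 0.37216 kg (same uniform areal density).
Its moment of inertia about the rotation axis (parallel-axis theorem): I_hole = (1/2)mr² + md² = (1/2)(0.37216)(0.159)² + (0.37216)(0.0944)² = 0.0080207 kg m^2.
Treating the hole as negative mass, I = I₀ − I_hole = 0.13379 − 0.0080207 = 0.12576 kg m^2.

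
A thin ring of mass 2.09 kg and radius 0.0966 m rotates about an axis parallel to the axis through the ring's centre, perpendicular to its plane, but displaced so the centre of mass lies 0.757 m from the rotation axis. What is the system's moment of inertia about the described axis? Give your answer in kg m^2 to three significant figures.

I_cm = MR² = (2.09)(0.0966)² = 0.019503 kg m^2; centre at d = 0.757 m, so I = I_cm + Md² gives I = 0.019503 + (2.09)(0.757)² = 1.2172 kg m^2.

1.22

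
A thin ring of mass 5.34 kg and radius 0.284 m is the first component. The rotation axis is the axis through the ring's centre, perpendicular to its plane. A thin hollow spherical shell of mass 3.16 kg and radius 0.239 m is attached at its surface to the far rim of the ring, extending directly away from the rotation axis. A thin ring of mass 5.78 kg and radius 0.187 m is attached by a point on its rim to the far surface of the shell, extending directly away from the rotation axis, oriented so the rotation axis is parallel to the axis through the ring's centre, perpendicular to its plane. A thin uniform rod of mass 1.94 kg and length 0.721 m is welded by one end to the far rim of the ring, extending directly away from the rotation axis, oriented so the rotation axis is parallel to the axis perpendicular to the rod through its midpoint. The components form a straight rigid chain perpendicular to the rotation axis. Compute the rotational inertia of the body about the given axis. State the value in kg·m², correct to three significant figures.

Thin ring: I_cm = MR² = (5.34)(0.284)² = 0.4307 kg·m²; axis through the centre, so I = 0.4307 kg·m².
Spherical shell: I_cm = (2/3)MR² = (2/3)(3.16)(0.239)² = 0.12033 kg·m²; centre at d = 0.284 + 0.239 = 0.523 m, so I = I_cm + Md² gives I = 0.12033 + (3.16)(0.523)² = 0.98469 kg·m².
Thin ring: I_cm = MR² = (5.78)(0.187)² = 0.20212 kg·m²; centre at d = 0.284 + 0.239 + 0.239 + 0.187 = 0.949 m, so I = I_cm + Md² gives I = 0.20212 + (5.78)(0.949)² = 5.4076 kg·m².
Thin rod: I_cm = (1/12)ML² = (1/12)(1.94)(0.721)² = 0.084041 kg·m²; centre at d = 0.284 + 0.239 + 0.239 + 0.187 + 0.187 + 0.3605 = 1.4965 m, so I = I_cm + Md² gives I = 0.084041 + (1.94)(1.4965)² = 4.4287 kg·m².
Total I = 0.4307 + 0.98469 + 5.4076 + 4.4287 = 11.252 kg·m².

11.3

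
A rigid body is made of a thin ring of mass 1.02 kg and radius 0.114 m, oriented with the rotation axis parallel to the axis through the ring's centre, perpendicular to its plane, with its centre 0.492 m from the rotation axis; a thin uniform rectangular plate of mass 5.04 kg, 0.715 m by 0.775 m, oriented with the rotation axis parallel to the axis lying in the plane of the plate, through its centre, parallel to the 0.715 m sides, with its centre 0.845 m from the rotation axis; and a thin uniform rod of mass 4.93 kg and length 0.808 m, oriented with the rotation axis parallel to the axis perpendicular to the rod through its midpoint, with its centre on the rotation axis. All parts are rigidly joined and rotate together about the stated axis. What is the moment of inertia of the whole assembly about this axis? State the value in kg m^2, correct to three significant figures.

4.38

Thin ring: I_cm = MR² = (1.02)(0.114)² = 0.013256 kg m^2; centre at d = 0.492 m, so the parallel axis theorem gives I = 0.013256 + (1.02)(0.492)² = 0.26016 kg m^2.
Rectangular plate: I_cm = (1/12)Mb² = (1/12)(5.04)(0.775)² = 0.25226 kg m^2; centre at d = 0.845 m, so the parallel axis theorem gives I = 0.25226 + (5.04)(0.845)² = 3.8509 kg m^2.
Thin rod: I_cm = (1/12)ML² = (1/12)(4.93)(0.808)² = 0.26822 kg m^2; axis through the centre, so I = 0.26822 kg m^2.
Total I = 0.26016 + 3.8509 + 0.26822 = 4.3793 kg m^2.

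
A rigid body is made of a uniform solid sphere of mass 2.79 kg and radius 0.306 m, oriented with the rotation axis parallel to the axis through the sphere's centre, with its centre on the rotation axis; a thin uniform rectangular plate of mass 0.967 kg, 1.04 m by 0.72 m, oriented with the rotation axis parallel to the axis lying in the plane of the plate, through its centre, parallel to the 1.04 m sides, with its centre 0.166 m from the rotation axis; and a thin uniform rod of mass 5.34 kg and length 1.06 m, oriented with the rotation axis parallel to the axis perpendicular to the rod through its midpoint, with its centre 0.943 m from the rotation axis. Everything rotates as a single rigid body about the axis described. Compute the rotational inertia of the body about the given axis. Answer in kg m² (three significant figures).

Solid sphere: I_cm = (2/5)MR² = (2/5)(2.79)(0.306)² = 0.1045 kg m²; axis through the centre, so I = 0.1045 kg m².
Rectangular plate: I_cm = (1/12)Mb² = (1/12)(0.967)(0.72)² = 0.041774 kg m²; centre at d = 0.166 m, so the parallel axis theorem gives I = 0.041774 + (0.967)(0.166)² = 0.068421 kg m².
Thin rod: I_cm = (1/12)ML² = (1/12)(5.34)(1.06)² = 0.5 kg m²; centre at d = 0.943 m, so the parallel axis theorem gives I = 0.5 + (5.34)(0.943)² = 5.2486 kg m².
Total I = 0.1045 + 0.068421 + 5.2486 = 5.4215 kg m².

5.42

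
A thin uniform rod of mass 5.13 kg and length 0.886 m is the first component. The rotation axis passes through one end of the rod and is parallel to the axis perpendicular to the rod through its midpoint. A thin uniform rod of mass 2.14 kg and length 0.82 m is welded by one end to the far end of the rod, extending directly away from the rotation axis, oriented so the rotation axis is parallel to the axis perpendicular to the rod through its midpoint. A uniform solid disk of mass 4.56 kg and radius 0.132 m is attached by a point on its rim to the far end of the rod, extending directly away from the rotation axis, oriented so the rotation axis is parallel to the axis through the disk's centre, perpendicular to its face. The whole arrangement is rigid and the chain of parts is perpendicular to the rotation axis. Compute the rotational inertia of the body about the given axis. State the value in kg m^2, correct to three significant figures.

Thin rod: I_cm = (1/12)ML² = (1/12)(5.13)(0.886)² = 0.33559 kg m^2; centre at d = 0.443 m, so I = I_cm + Md² gives I = 0.33559 + (5.13)(0.443)² = 1.3423 kg m^2.
Thin rod: I_cm = (1/12)ML² = (1/12)(2.14)(0.82)² = 0.11991 kg m^2; centre at d = 0.443 + 0.443 + 0.41 = 1.296 m, so I = I_cm + Md² gives I = 0.11991 + (2.14)(1.296)² = 3.7143 kg m^2.
Solid disk: I_cm = (1/2)MR² = (1/2)(4.56)(0.132)² = 0.039727 kg m^2; centre at d = 0.443 + 0.443 + 0.41 + 0.41 + 0.132 = 1.838 m, so I = I_cm + Md² gives I = 0.039727 + (4.56)(1.838)² = 15.445 kg m^2.
Total I = 1.3423 + 3.7143 + 15.445 = 20.501 kg m^2.

20.5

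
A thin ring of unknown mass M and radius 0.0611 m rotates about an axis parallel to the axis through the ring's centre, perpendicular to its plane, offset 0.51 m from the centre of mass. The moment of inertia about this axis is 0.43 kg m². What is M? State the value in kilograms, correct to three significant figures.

I = I_cm + Md² = MR² + Md² = M·[1·(0.0611)² + (0.51)²] = M·0.26383.
So M = 0.43 / 0.26383 = 1.6298 kg.

1.63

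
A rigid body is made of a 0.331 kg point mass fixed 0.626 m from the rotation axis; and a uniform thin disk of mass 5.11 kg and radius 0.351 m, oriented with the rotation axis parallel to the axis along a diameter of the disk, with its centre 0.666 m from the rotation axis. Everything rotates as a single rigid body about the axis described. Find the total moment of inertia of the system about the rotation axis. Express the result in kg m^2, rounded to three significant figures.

Point mass: I_cm = 0; centre at d = 0.626 m, so the parallel axis theorem gives I = 0 + (0.331)(0.626)² = 0.12971 kg m^2.
Thin disk: I_cm = (1/4)MR² = (1/4)(5.11)(0.351)² = 0.15739 kg m^2; centre at d = 0.666 m, so the parallel axis theorem gives I = 0.15739 + (5.11)(0.666)² = 2.424 kg m^2.
Total I = 0.12971 + 2.424 = 2.5537 kg m^2.

2.55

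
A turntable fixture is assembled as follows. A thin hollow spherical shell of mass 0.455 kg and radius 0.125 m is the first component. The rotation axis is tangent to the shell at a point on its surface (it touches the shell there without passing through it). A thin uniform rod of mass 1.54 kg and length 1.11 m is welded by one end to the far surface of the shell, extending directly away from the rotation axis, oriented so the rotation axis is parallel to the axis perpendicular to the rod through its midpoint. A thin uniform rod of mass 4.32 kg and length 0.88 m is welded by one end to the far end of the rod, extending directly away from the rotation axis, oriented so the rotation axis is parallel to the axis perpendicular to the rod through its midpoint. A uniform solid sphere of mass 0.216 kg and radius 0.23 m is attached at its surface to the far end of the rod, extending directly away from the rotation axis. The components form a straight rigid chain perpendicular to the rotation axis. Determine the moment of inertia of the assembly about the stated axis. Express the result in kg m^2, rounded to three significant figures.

Spherical shell: I_cm = (2/3)MR² = (2/3)(0.455)(0.125)² = 0.0047396 kg m^2; centre at d = 0.125 m, so the parallel axis theorem gives I = 0.0047396 + (0.455)(0.125)² = 0.011849 kg m^2.
Thin rod: I_cm = (1/12)ML² = (1/12)(1.54)(1.11)² = 0.15812 kg m^2; centre at d = 0.125 + 0.125 + 0.555 = 0.805 m, so the parallel axis theorem gives I = 0.15812 + (1.54)(0.805)² = 1.1561 kg m^2.
Thin rod: I_cm = (1/12)ML² = (1/12)(4.32)(0.88)² = 0.27878 kg m^2; centre at d = 0.125 + 0.125 + 0.555 + 0.555 + 0.44 = 1.8 m, so the parallel axis theorem gives I = 0.27878 + (4.32)(1.8)² = 14.276 kg m^2.
Solid sphere: I_cm = (2/5)MR² = (2/5)(0.216)(0.23)² = 0.0045706 kg m^2; centre at d = 0.125 + 0.125 + 0.555 + 0.555 + 0.44 + 0.44 + 0.23 = 2.47 m, so the parallel axis theorem gives I = 0.0045706 + (0.216)(2.47)² = 1.3224 kg m^2.
Total I = 0.011849 + 1.1561 + 14.276 + 1.3224 = 16.766 kg m^2.

16.8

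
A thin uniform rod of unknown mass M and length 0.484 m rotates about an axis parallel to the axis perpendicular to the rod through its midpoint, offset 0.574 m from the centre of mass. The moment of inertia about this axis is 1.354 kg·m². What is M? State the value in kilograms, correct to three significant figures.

3.88

I = I_cm + Md² = (1/12)ML² + Md² = M·[0.0833333·(0.484)² + (0.574)²] = M·0.349.
So M = 1.354 / 0.349 = 3.8797 kg.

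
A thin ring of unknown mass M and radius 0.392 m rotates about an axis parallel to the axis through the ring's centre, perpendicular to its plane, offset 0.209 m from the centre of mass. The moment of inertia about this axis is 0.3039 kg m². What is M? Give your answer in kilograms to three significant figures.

1.54

I = I_cm + Md² = MR² + Md² = M·[1·(0.392)² + (0.209)²] = M·0.19735.
So M = 0.3039 / 0.19735 = 1.5399 kg.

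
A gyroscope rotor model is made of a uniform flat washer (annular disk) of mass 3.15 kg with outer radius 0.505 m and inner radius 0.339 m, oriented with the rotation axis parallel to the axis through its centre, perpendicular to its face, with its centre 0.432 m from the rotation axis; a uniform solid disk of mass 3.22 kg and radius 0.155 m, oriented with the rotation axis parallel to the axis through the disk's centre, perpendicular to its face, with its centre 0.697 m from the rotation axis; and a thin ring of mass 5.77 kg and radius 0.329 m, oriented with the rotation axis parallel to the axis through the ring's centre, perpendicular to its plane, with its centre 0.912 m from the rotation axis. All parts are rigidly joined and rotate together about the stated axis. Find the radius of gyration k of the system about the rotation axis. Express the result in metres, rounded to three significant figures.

Annular disk: I_cm = (1/2)M(R²+r²) = (1/2)(3.15)[(0.505)² + (0.339)²] = 0.58266 kg m^2; centre at d = 0.432 m, so I = I_cm + Md² gives I = 0.58266 + (3.15)(0.432)² = 1.1705 kg m^2.
Solid disk: I_cm = (1/2)MR² = (1/2)(3.22)(0.155)² = 0.03868 kg m^2; centre at d = 0.697 m, so I = I_cm + Md² gives I = 0.03868 + (3.22)(0.697)² = 1.603 kg m^2.
Thin ring: I_cm = MR² = (5.77)(0.329)² = 0.62455 kg m^2; centre at d = 0.912 m, so I = I_cm + Md² gives I = 0.62455 + (5.77)(0.912)² = 5.4237 kg m^2.
Total I = 8.1972 kg m^2; total mass M = 12.14 kg.
k = √(I/M) = √(8.1972/12.14) = 0.82172 m.

0.822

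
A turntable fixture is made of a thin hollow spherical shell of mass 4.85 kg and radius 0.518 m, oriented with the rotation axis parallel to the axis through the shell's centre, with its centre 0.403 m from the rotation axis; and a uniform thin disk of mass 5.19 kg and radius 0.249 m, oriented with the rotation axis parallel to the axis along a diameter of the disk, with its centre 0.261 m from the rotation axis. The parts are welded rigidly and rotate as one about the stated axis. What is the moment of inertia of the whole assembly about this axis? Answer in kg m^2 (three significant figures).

2.09

Spherical shell: I_cm = (2/3)MR² = (2/3)(4.85)(0.518)² = 0.86758 kg m^2; centre at d = 0.403 m, so I = I_cm + Md² gives I = 0.86758 + (4.85)(0.403)² = 1.6553 kg m^2.
Thin disk: I_cm = (1/4)MR² = (1/4)(5.19)(0.249)² = 0.080446 kg m^2; centre at d = 0.261 m, so I = I_cm + Md² gives I = 0.080446 + (5.19)(0.261)² = 0.43399 kg m^2.
Total I = 1.6553 + 0.43399 = 2.0893 kg m^2.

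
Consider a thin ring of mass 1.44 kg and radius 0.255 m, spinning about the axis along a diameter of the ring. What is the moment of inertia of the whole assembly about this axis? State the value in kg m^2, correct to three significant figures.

I_cm = (1/2)MR² = (1/2)(1.44)(0.255)² = 0.046818 kg m^2; axis through the centre, so I = 0.046818 kg m^2.

0.0468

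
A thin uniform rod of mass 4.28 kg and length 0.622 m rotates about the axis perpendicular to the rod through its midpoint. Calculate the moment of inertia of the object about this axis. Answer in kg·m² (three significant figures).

0.138

I_cm = (1/12)ML² = (1/12)(4.28)(0.622)² = 0.13799 kg·m²; axis through the centre, so I = 0.13799 kg·m².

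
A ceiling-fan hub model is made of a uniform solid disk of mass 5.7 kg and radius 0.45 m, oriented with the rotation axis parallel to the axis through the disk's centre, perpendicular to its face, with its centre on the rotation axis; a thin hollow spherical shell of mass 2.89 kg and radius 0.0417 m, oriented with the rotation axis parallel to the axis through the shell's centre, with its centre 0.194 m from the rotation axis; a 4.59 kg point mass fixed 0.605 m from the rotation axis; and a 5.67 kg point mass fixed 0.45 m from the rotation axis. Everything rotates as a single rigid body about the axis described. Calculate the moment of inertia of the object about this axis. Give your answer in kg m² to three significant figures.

Solid disk: I_cm = (1/2)MR² = (1/2)(5.7)(0.45)² = 0.57713 kg m²; axis through the centre, so I = 0.57713 kg m².
Spherical shell: I_cm = (2/3)MR² = (2/3)(2.89)(0.0417)² = 0.0033503 kg m²; centre at d = 0.194 m, so the parallel axis theorem gives I = 0.0033503 + (2.89)(0.194)² = 0.11212 kg m².
Point mass: I_cm = 0; centre at d = 0.605 m, so the parallel axis theorem gives I = 0 + (4.59)(0.605)² = 1.6801 kg m².
Point mass: I_cm = 0; centre at d = 0.45 m, so the parallel axis theorem gives I = 0 + (5.67)(0.45)² = 1.1482 kg m².
Total I = 0.57713 + 0.11212 + 1.6801 + 1.1482 = 3.5175 kg m².

3.52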